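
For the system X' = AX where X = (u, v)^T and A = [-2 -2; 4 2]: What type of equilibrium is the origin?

A = [[-2,-2],[4,2]]; det(A-λI) = λ^2 + 4.
λ = 0 ± 2i: zero real part.

center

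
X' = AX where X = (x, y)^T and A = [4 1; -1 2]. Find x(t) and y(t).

x(t) = -C_1e^(3t) - C_2te^(3t) - C_2e^(3t), y(t) = C_1e^(3t) + C_2te^(3t)

Coefficient matrix A = [[4, 1], [-1, 2]].
Characteristic polynomial det(A - λI) = λ^2 - 6λ + 9 = 0.
Single eigenvalue λ = 3 with algebraic multiplicity 2.
Eigenvector v = (-1,1); generalized eigenvector w with (A-λI)w=v is (-1,0).
General solution: e^(3t)[C_1·v + C_2·(t·v + w)].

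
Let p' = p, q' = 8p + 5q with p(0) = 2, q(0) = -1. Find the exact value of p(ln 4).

A = [[1,0],[8,5]]; eigenvalues λ = 5, 1.
Eigenvectors: (0,1) for λ=5, (1,-2) for λ=1.
From the initial condition, c_1 = 3, c_2 = 2.
p(ln 4) = (3)(4^5)(0) + (2)(4^1)(1) = 8.

8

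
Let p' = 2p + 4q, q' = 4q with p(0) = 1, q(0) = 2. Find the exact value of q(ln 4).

A = [[2,4],[0,4]]; eigenvalues λ = 4, 2.
Eigenvectors: (-2,-1) for λ=4, (1,0) for λ=2.
From the initial condition, c_1 = -2, c_2 = -3.
q(ln 4) = (-2)(4^4)(-1) + (-3)(4^2)(0) = 512.

512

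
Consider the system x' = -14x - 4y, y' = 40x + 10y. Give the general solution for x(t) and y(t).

Coefficient matrix A = [[-14, -4], [40, 10]].
Characteristic polynomial det(A - λI) = λ^2 + 4λ + 20 = 0.
Eigenvalues λ = -2 ± 4i (complex conjugate pair).
For λ=-2+4i: an eigenvector is (-1,3) - i(0,-1) = (-1, 3 + i).
A real fundamental pair from Re and Im of e^((-2+4i)t)v: X_1 = e^(-2t)(cos(4t)·(-1,3) + sin(4t)·(0,-1)), X_2 = e^(-2t)(sin(4t)·(-1,3) - cos(4t)·(0,-1)).
General solution: K_1X_1 + K_2X_2.

x(t) = -K_1e^(-2t)cos(4t) - K_2e^(-2t)sin(4t), y(t) = -K_1e^(-2t)sin(4t) + 3K_1e^(-2t)cos(4t) + 3K_2e^(-2t)sin(4t) + K_2e^(-2t)cos(4t)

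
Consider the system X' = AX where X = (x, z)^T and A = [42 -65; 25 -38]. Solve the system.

x(t) = -3C_1e^(2t)sin(5t) - 2C_1e^(2t)cos(5t) - 2C_2e^(2t)sin(5t) + 3C_2e^(2t)cos(5t), z(t) = -2C_1e^(2t)sin(5t) - C_1e^(2t)cos(5t) - C_2e^(2t)sin(5t) + 2C_2e^(2t)cos(5t)

Coefficient matrix A = [[42, -65], [25, -38]].
Characteristic polynomial det(A - λI) = λ^2 - 4λ + 29 = 0.
Eigenvalues λ = 2 ± 5i (complex conjugate pair).
For λ=2+5i: an eigenvector is (-2,-1) - i(-3,-2) = (-2 + 3i, -1 + 2i).
A real fundamental pair from Re and Im of e^((2+5i)t)v: X_1 = e^(2t)(cos(5t)·(-2,-1) + sin(5t)·(-3,-2)), X_2 = e^(2t)(sin(5t)·(-2,-1) - cos(5t)·(-3,-2)).
General solution: C_1X_1 + C_2X_2.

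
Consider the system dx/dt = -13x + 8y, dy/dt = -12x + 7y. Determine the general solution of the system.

Coefficient matrix A = [[-13, 8], [-12, 7]].
Characteristic polynomial det(A - λI) = λ^2 + 6λ + 5 = 0.
Eigenvalues λ = -5, -1.
For λ=-5: (A-λI) row 1 is [-8, 8], so an eigenvector is (-1, -1).
For λ=-1: (A-λI) row 1 is [-12, 8], so an eigenvector is (-2, -3).
General solution: K_1e^(-5t)(-1,-1) + K_2e^(-t)(-2,-3).

x(t) = -K_1e^(-5t) - 2K_2e^(-t), y(t) = -K_1e^(-5t) - 3K_2e^(-t)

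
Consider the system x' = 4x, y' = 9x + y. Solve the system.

Coefficient matrix A = [[4, 0], [9, 1]].
Characteristic polynomial det(A - λI) = λ^2 - 5λ + 4 = 0.
Eigenvalues λ = 4, 1.
For λ=4: (A-λI) row 2 is [9, -3], so an eigenvector is (-1, -3).
For λ=1: (A-λI) row 1 is [3, 0], so an eigenvector is (0, 1).
General solution: C_1e^(4t)(-1,-3) + C_2e^(t)(0,1).

x(t) = -C_1e^(4t), y(t) = -3C_1e^(4t) + C_2e^(t)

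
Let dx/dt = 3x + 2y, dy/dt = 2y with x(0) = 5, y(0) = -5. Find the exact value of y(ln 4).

A = [[3,2],[0,2]]; eigenvalues λ = 3, 2.
Eigenvectors: (-1,0) for λ=3, (2,-1) for λ=2.
From the initial condition, c_1 = 5, c_2 = 5.
y(ln 4) = (5)(4^3)(0) + (5)(4^2)(-1) = -80.

-80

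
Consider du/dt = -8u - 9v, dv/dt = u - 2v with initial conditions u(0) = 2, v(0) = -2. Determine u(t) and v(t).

u(t) = 12te^(-5t) + 2e^(-5t), v(t) = -4te^(-5t) - 2e^(-5t)

Coefficient matrix A = [[-8, -9], [1, -2]].
Characteristic polynomial det(A - λI) = λ^2 + 10λ + 25 = 0.
Single eigenvalue λ = -5 with algebraic multiplicity 2.
Eigenvector v = (-3,1); generalized eigenvector w with (A-λI)w=v is (-2,1).
General solution: e^(-5t)[C_1·v + C_2·(t·v + w)].
Applying u(0)=2, v(0)=-2 gives C_1=2, C_2=-4.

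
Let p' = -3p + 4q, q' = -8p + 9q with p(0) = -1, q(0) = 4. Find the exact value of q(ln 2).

308

A = [[-3,4],[-8,9]]; eigenvalues λ = 5, 1.
Eigenvectors: (1,2) for λ=5, (-1,-1) for λ=1.
From the initial condition, c_1 = 5, c_2 = 6.
q(ln 2) = (5)(2^5)(2) + (6)(2^1)(-1) = 308.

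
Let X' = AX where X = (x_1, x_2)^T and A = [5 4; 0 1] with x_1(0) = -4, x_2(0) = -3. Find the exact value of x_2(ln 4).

-12

A = [[5,4],[0,1]]; eigenvalues λ = 1, 5.
Eigenvectors: (1,-1) for λ=1, (1,0) for λ=5.
From the initial condition, c_1 = 3, c_2 = -7.
x_2(ln 4) = (3)(4^1)(-1) + (-7)(4^5)(0) = -12.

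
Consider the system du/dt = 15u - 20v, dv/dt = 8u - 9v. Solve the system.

u(t) = c_1e^(3t)sin(4t) + 2c_1e^(3t)cos(4t) + 2c_2e^(3t)sin(4t) - c_2e^(3t)cos(4t), v(t) = c_1e^(3t)sin(4t) + c_1e^(3t)cos(4t) + c_2e^(3t)sin(4t) - c_2e^(3t)cos(4t)

Coefficient matrix A = [[15, -20], [8, -9]].
Characteristic polynomial det(A - λI) = λ^2 - 6λ + 25 = 0.
Eigenvalues λ = 3 ± 4i (complex conjugate pair).
For λ=3+4i: an eigenvector is (2,1) - i(1,1) = (2 - i, 1 - i).
A real fundamental pair from Re and Im of e^((3+4i)t)v: X_1 = e^(3t)(cos(4t)·(2,1) + sin(4t)·(1,1)), X_2 = e^(3t)(sin(4t)·(2,1) - cos(4t)·(1,1)).
General solution: c_1X_1 + c_2X_2.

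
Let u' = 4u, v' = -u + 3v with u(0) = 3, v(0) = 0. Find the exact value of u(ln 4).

768

A = [[4,0],[-1,3]]; eigenvalues λ = 4, 3.
Eigenvectors: (1,-1) for λ=4, (0,1) for λ=3.
From the initial condition, c_1 = 3, c_2 = 3.
u(ln 4) = (3)(4^4)(1) + (3)(4^3)(0) = 768.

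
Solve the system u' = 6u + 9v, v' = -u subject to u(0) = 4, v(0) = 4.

u(t) = 48te^(3t) + 4e^(3t), v(t) = -16te^(3t) + 4e^(3t)

Coefficient matrix A = [[6, 9], [-1, 0]].
Characteristic polynomial det(A - λI) = λ^2 - 6λ + 9 = 0.
Single eigenvalue λ = 3 with algebraic multiplicity 2.
Eigenvector v = (-3,1); generalized eigenvector w with (A-λI)w=v is (-1,0).
General solution: e^(3t)[c_1·v + c_2·(t·v + w)].
Applying u(0)=4, v(0)=4 gives c_1=4, c_2=-16.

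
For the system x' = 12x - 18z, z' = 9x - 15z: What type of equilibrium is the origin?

A = [[12,-18],[9,-15]]; det(A-λI) = λ^2 + 3λ - 18.
λ = 3, -6: opposite signs.

saddle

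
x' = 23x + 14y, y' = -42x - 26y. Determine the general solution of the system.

Coefficient matrix A = [[23, 14], [-42, -26]].
Characteristic polynomial det(A - λI) = λ^2 + 3λ - 10 = 0.
Eigenvalues λ = 2, -5.
For λ=2: (A-λI) row 1 is [21, 14], so an eigenvector is (2, -3).
For λ=-5: (A-λI) row 1 is [28, 14], so an eigenvector is (-1, 2).
General solution: K_1e^(2t)(2,-3) + K_2e^(-5t)(-1,2).

x(t) = 2K_1e^(2t) - K_2e^(-5t), y(t) = -3K_1e^(2t) + 2K_2e^(-5t)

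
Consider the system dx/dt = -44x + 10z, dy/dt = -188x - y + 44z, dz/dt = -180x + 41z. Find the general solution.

Coefficient matrix A = [[-44, 0, 10], [-188, -1, 44], [-180, 0, 41]].
det(A - λI) = 0 gives eigenvalues λ = -4, -1, 1.
For λ=-4: eigenvector (1,4,4).
For λ=-1: eigenvector (0,1,0).
For λ=1: eigenvector (2,10,9).
General solution: C_1e^(-4t)(1,4,4) + C_2e^(-t)(0,1,0) + C_3e^(t)(2,10,9).

x(t) = C_1e^(-4t) + 2C_3e^(t), y(t) = 4C_1e^(-4t) + C_2e^(-t) + 10C_3e^(t), z(t) = 4C_1e^(-4t) + 9C_3e^(t)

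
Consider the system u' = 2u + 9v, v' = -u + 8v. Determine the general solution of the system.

Coefficient matrix A = [[2, 9], [-1, 8]].
Characteristic polynomial det(A - λI) = λ^2 - 10λ + 25 = 0.
Single eigenvalue λ = 5 with algebraic multiplicity 2.
Eigenvector v = (-3,-1); generalized eigenvector w with (A-λI)w=v is (1,0).
General solution: e^(5t)[c_1·v + c_2·(t·v + w)].

u(t) = -3c_1e^(5t) - 3c_2te^(5t) + c_2e^(5t), v(t) = -c_1e^(5t) - c_2te^(5t)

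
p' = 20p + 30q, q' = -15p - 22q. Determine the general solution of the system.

Coefficient matrix A = [[20, 30], [-15, -22]].
Characteristic polynomial det(A - λI) = λ^2 + 2λ + 10 = 0.
Eigenvalues λ = -1 ± 3i (complex conjugate pair).
For λ=-1+3i: an eigenvector is (-1,1) - i(3,-2) = (-1 - 3i, 1 + 2i).
A real fundamental pair from Re and Im of e^((-1+3i)t)v: X_1 = e^(-t)(cos(3t)·(-1,1) + sin(3t)·(3,-2)), X_2 = e^(-t)(sin(3t)·(-1,1) - cos(3t)·(3,-2)).
General solution: C_1X_1 + C_2X_2.

p(t) = 3C_1e^(-t)sin(3t) - C_1e^(-t)cos(3t) - C_2e^(-t)sin(3t) - 3C_2e^(-t)cos(3t), q(t) = -2C_1e^(-t)sin(3t) + C_1e^(-t)cos(3t) + C_2e^(-t)sin(3t) + 2C_2e^(-t)cos(3t)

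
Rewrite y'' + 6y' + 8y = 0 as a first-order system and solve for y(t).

y(t) = c_1e^(-4t) + c_2e^(-2t)

Let x_1 = y, x_2 = y'. Then x_1' = x_2 and x_2' = -8x_1 - 6x_2.
A = [[0,1],[-8,-6]]; det(A-λI) = λ^2 + 6λ + 8.
Eigenvalues λ = -4, -2 with eigenvectors (1,-4), (1,-2).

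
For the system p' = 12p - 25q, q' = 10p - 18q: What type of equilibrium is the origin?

stable spiral

A = [[12,-25],[10,-18]]; det(A-λI) = λ^2 + 6λ + 34.
λ = -3 ± 5i: negative real part.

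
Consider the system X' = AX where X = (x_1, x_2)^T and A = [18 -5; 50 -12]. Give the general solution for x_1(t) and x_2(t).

Coefficient matrix A = [[18, -5], [50, -12]].
Characteristic polynomial det(A - λI) = λ^2 - 6λ + 34 = 0.
Eigenvalues λ = 3 ± 5i (complex conjugate pair).
For λ=3+5i: an eigenvector is (0,1) - i(-1,-3) = (0 + i, 1 + 3i).
A real fundamental pair from Re and Im of e^((3+5i)t)v: X_1 = e^(3t)(cos(5t)·(0,1) + sin(5t)·(-1,-3)), X_2 = e^(3t)(sin(5t)·(0,1) - cos(5t)·(-1,-3)).
General solution: c_1X_1 + c_2X_2.

x_1(t) = -c_1e^(3t)sin(5t) + c_2e^(3t)cos(5t), x_2(t) = -3c_1e^(3t)sin(5t) + c_1e^(3t)cos(5t) + c_2e^(3t)sin(5t) + 3c_2e^(3t)cos(5t)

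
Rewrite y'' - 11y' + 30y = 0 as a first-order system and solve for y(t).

y(t) = K_1e^(6t) + K_2e^(5t)

Let x_1 = y, x_2 = y'. Then x_1' = x_2 and x_2' = -30x_1 + 11x_2.
A = [[0,1],[-30,11]]; det(A-λI) = λ^2 - 11λ + 30.
Eigenvalues λ = 6, 5 with eigenvectors (1,6), (1,5).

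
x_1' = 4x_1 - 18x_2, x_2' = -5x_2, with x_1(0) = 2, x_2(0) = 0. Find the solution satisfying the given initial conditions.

x_1(t) = 2e^(4t), x_2(t) = 0

Coefficient matrix A = [[4, -18], [0, -5]].
Characteristic polynomial det(A - λI) = λ^2 + λ - 20 = 0.
Eigenvalues λ = -5, 4.
For λ=-5: (A-λI) row 1 is [9, -18], so an eigenvector is (-2, -1).
For λ=4: (A-λI) row 1 is [0, -18], so an eigenvector is (-1, 0).
General solution: K_1e^(-5t)(-2,-1) + K_2e^(4t)(-1,0).
Applying x_1(0)=2, x_2(0)=0 gives K_1=0, K_2=-2.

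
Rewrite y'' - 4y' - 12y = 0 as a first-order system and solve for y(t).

Let x_1 = y, x_2 = y'. Then x_1' = x_2 and x_2' = 12x_1 + 4x_2.
A = [[0,1],[12,4]]; det(A-λI) = λ^2 - 4λ - 12.
Eigenvalues λ = -2, 6 with eigenvectors (1,-2), (1,6).

y(t) = K_1e^(-2t) + K_2e^(6t)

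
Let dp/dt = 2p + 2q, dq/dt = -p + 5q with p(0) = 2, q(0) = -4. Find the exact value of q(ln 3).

-648

A = [[2,2],[-1,5]]; eigenvalues λ = 4, 3.
Eigenvectors: (-1,-1) for λ=4, (2,1) for λ=3.
From the initial condition, c_1 = 10, c_2 = 6.
q(ln 3) = (10)(3^4)(-1) + (6)(3^3)(1) = -648.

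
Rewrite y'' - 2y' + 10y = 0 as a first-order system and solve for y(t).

Let x_1 = y, x_2 = y'. Then x_1' = x_2 and x_2' = -10x_1 + 2x_2.
A = [[0,1],[-10,2]]; det(A-λI) = λ^2 - 2λ + 10.
Eigenvalues λ = 1 ± 3i.

y(t) = C_1e^(t)cos(3t) + C_2e^(t)sin(3t)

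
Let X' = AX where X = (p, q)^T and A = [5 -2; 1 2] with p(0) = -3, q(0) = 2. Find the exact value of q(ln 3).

-216

A = [[5,-2],[1,2]]; eigenvalues λ = 3, 4.
Eigenvectors: (-1,-1) for λ=3, (-2,-1) for λ=4.
From the initial condition, c_1 = -7, c_2 = 5.
q(ln 3) = (-7)(3^3)(-1) + (5)(3^4)(-1) = -216.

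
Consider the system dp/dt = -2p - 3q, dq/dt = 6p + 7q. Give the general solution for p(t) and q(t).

p(t) = K_1e^(t) + K_2e^(4t), q(t) = -K_1e^(t) - 2K_2e^(4t)

Coefficient matrix A = [[-2, -3], [6, 7]].
Characteristic polynomial det(A - λI) = λ^2 - 5λ + 4 = 0.
Eigenvalues λ = 1, 4.
For λ=1: (A-λI) row 1 is [-3, -3], so an eigenvector is (1, -1).
For λ=4: (A-λI) row 1 is [-6, -3], so an eigenvector is (1, -2).
General solution: K_1e^(t)(1,-1) + K_2e^(4t)(1,-2).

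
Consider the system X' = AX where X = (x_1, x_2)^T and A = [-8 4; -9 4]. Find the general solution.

x_1(t) = -2c_1e^(-2t) - 2c_2te^(-2t) - c_2e^(-2t), x_2(t) = -3c_1e^(-2t) - 3c_2te^(-2t) - 2c_2e^(-2t)

Coefficient matrix A = [[-8, 4], [-9, 4]].
Characteristic polynomial det(A - λI) = λ^2 + 4λ + 4 = 0.
Single eigenvalue λ = -2 with algebraic multiplicity 2.
Eigenvector v = (-2,-3); generalized eigenvector w with (A-λI)w=v is (-1,-2).
General solution: e^(-2t)[c_1·v + c_2·(t·v + w)].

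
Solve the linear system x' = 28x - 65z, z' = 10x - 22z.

x(t) = 3C_1e^(3t)sin(5t) - 2C_1e^(3t)cos(5t) - 2C_2e^(3t)sin(5t) - 3C_2e^(3t)cos(5t), z(t) = C_1e^(3t)sin(5t) - C_1e^(3t)cos(5t) - C_2e^(3t)sin(5t) - C_2e^(3t)cos(5t)

Coefficient matrix A = [[28, -65], [10, -22]].
Characteristic polynomial det(A - λI) = λ^2 - 6λ + 34 = 0.
Eigenvalues λ = 3 ± 5i (complex conjugate pair).
For λ=3+5i: an eigenvector is (-2,-1) - i(3,1) = (-2 - 3i, -1 - i).
A real fundamental pair from Re and Im of e^((3+5i)t)v: X_1 = e^(3t)(cos(5t)·(-2,-1) + sin(5t)·(3,1)), X_2 = e^(3t)(sin(5t)·(-2,-1) - cos(5t)·(3,1)).
General solution: C_1X_1 + C_2X_2.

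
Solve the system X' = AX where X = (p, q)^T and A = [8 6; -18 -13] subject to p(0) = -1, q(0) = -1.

p(t) = -6e^(-t) + 5e^(-4t), q(t) = 9e^(-t) - 10e^(-4t)

Coefficient matrix A = [[8, 6], [-18, -13]].
Characteristic polynomial det(A - λI) = λ^2 + 5λ + 4 = 0.
Eigenvalues λ = -4, -1.
For λ=-4: (A-λI) row 1 is [12, 6], so an eigenvector is (-1, 2).
For λ=-1: (A-λI) row 1 is [9, 6], so an eigenvector is (2, -3).
General solution: C_1e^(-4t)(-1,2) + C_2e^(-t)(2,-3).
Applying p(0)=-1, q(0)=-1 gives C_1=-5, C_2=-3.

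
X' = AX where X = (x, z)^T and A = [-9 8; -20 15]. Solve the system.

x(t) = K_1e^(3t)sin(4t) - K_1e^(3t)cos(4t) - K_2e^(3t)sin(4t) - K_2e^(3t)cos(4t), z(t) = 2K_1e^(3t)sin(4t) - K_1e^(3t)cos(4t) - K_2e^(3t)sin(4t) - 2K_2e^(3t)cos(4t)

Coefficient matrix A = [[-9, 8], [-20, 15]].
Characteristic polynomial det(A - λI) = λ^2 - 6λ + 25 = 0.
Eigenvalues λ = 3 ± 4i (complex conjugate pair).
For λ=3+4i: an eigenvector is (-1,-1) - i(1,2) = (-1 - i, -1 - 2i).
A real fundamental pair from Re and Im of e^((3+4i)t)v: X_1 = e^(3t)(cos(4t)·(-1,-1) + sin(4t)·(1,2)), X_2 = e^(3t)(sin(4t)·(-1,-1) - cos(4t)·(1,2)).
General solution: K_1X_1 + K_2X_2.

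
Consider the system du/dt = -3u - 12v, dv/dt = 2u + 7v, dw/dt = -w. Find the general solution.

Coefficient matrix A = [[-3, -12, 0], [2, 7, 0], [0, 0, -1]].
det(A - λI) = 0 gives eigenvalues λ = 1, 3, -1.
For λ=1: eigenvector (3,-1,0).
For λ=3: eigenvector (-2,1,0).
For λ=-1: eigenvector (0,0,1).
General solution: C_1e^(t)(3,-1,0) + C_2e^(3t)(-2,1,0) + C_3e^(-t)(0,0,1).

u(t) = 3C_1e^(t) - 2C_2e^(3t), v(t) = -C_1e^(t) + C_2e^(3t), w(t) = C_3e^(-t)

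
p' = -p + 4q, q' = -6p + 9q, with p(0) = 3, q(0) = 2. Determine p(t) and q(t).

p(t) = -2e^(5t) + 5e^(3t), q(t) = -3e^(5t) + 5e^(3t)

Coefficient matrix A = [[-1, 4], [-6, 9]].
Characteristic polynomial det(A - λI) = λ^2 - 8λ + 15 = 0.
Eigenvalues λ = 3, 5.
For λ=3: (A-λI) row 1 is [-4, 4], so an eigenvector is (-1, -1).
For λ=5: (A-λI) row 1 is [-6, 4], so an eigenvector is (-2, -3).
General solution: c_1e^(3t)(-1,-1) + c_2e^(5t)(-2,-3).
Applying p(0)=3, q(0)=2 gives c_1=-5, c_2=1.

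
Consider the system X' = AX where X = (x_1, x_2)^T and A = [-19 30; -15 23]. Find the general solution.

Coefficient matrix A = [[-19, 30], [-15, 23]].
Characteristic polynomial det(A - λI) = λ^2 - 4λ + 13 = 0.
Eigenvalues λ = 2 ± 3i (complex conjugate pair).
For λ=2+3i: an eigenvector is (1,1) - i(3,2) = (1 - 3i, 1 - 2i).
A real fundamental pair from Re and Im of e^((2+3i)t)v: X_1 = e^(2t)(cos(3t)·(1,1) + sin(3t)·(3,2)), X_2 = e^(2t)(sin(3t)·(1,1) - cos(3t)·(3,2)).
General solution: c_1X_1 + c_2X_2.

x_1(t) = 3c_1e^(2t)sin(3t) + c_1e^(2t)cos(3t) + c_2e^(2t)sin(3t) - 3c_2e^(2t)cos(3t), x_2(t) = 2c_1e^(2t)sin(3t) + c_1e^(2t)cos(3t) + c_2e^(2t)sin(3t) - 2c_2e^(2t)cos(3t)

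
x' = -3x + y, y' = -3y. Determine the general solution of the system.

Coefficient matrix A = [[-3, 1], [0, -3]].
Characteristic polynomial det(A - λI) = λ^2 + 6λ + 9 = 0.
Single eigenvalue λ = -3 with algebraic multiplicity 2.
Eigenvector v = (-1,0); generalized eigenvector w with (A-λI)w=v is (1,-1).
General solution: e^(-3t)[C_1·v + C_2·(t·v + w)].

x(t) = -C_1e^(-3t) - C_2te^(-3t) + C_2e^(-3t), y(t) = -C_2e^(-3t)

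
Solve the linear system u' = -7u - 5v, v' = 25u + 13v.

Coefficient matrix A = [[-7, -5], [25, 13]].
Characteristic polynomial det(A - λI) = λ^2 - 6λ + 34 = 0.
Eigenvalues λ = 3 ± 5i (complex conjugate pair).
For λ=3+5i: an eigenvector is (0,1) - i(-1,2) = (0 + i, 1 - 2i).
A real fundamental pair from Re and Im of e^((3+5i)t)v: X_1 = e^(3t)(cos(5t)·(0,1) + sin(5t)·(-1,2)), X_2 = e^(3t)(sin(5t)·(0,1) - cos(5t)·(-1,2)).
General solution: c_1X_1 + c_2X_2.

u(t) = -c_1e^(3t)sin(5t) + c_2e^(3t)cos(5t), v(t) = 2c_1e^(3t)sin(5t) + c_1e^(3t)cos(5t) + c_2e^(3t)sin(5t) - 2c_2e^(3t)cos(5t)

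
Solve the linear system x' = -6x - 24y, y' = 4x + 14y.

x(t) = -3K_1e^(2t) - 2K_2e^(6t), y(t) = K_1e^(2t) + K_2e^(6t)

Coefficient matrix A = [[-6, -24], [4, 14]].
Characteristic polynomial det(A - λI) = λ^2 - 8λ + 12 = 0.
Eigenvalues λ = 2, 6.
For λ=2: (A-λI) row 1 is [-8, -24], so an eigenvector is (-3, 1).
For λ=6: (A-λI) row 1 is [-12, -24], so an eigenvector is (-2, 1).
General solution: K_1e^(2t)(-3,1) + K_2e^(6t)(-2,1).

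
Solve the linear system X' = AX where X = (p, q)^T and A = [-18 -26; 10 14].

Coefficient matrix A = [[-18, -26], [10, 14]].
Characteristic polynomial det(A - λI) = λ^2 + 4λ + 8 = 0.
Eigenvalues λ = -2 ± 2i (complex conjugate pair).
For λ=-2+2i: an eigenvector is (-2,1) - i(3,-2) = (-2 - 3i, 1 + 2i).
A real fundamental pair from Re and Im of e^((-2+2i)t)v: X_1 = e^(-2t)(cos(2t)·(-2,1) + sin(2t)·(3,-2)), X_2 = e^(-2t)(sin(2t)·(-2,1) - cos(2t)·(3,-2)).
General solution: C_1X_1 + C_2X_2.

p(t) = 3C_1e^(-2t)sin(2t) - 2C_1e^(-2t)cos(2t) - 2C_2e^(-2t)sin(2t) - 3C_2e^(-2t)cos(2t), q(t) = -2C_1e^(-2t)sin(2t) + C_1e^(-2t)cos(2t) + C_2e^(-2t)sin(2t) + 2C_2e^(-2t)cos(2t)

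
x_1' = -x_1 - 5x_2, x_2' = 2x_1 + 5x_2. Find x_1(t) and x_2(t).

x_1(t) = -2c_1e^(2t)sin(t) - c_1e^(2t)cos(t) - c_2e^(2t)sin(t) + 2c_2e^(2t)cos(t), x_2(t) = c_1e^(2t)sin(t) + c_1e^(2t)cos(t) + c_2e^(2t)sin(t) - c_2e^(2t)cos(t)

Coefficient matrix A = [[-1, -5], [2, 5]].
Characteristic polynomial det(A - λI) = λ^2 - 4λ + 5 = 0.
Eigenvalues λ = 2 ± i (complex conjugate pair).
For λ=2+i: an eigenvector is (-1,1) - i(-2,1) = (-1 + 2i, 1 - i).
A real fundamental pair from Re and Im of e^((2+i)t)v: X_1 = e^(2t)(cos(t)·(-1,1) + sin(t)·(-2,1)), X_2 = e^(2t)(sin(t)·(-1,1) - cos(t)·(-2,1)).
General solution: c_1X_1 + c_2X_2.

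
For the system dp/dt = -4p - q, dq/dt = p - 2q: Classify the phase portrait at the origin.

A = [[-4,-1],[1,-2]]; det(A-λI) = λ^2 + 6λ + 9.
repeated λ = -3 with a single eigenvector.

stable improper node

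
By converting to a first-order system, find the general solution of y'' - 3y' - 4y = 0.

y(t) = C_1e^(-t) + C_2e^(4t)

Let x_1 = y, x_2 = y'. Then x_1' = x_2 and x_2' = 4x_1 + 3x_2.
A = [[0,1],[4,3]]; det(A-λI) = λ^2 - 3λ - 4.
Eigenvalues λ = -1, 4 with eigenvectors (1,-1), (1,4).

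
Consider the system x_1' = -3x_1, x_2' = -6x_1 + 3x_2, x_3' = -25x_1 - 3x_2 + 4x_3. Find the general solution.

Coefficient matrix A = [[-3, 0, 0], [-6, 3, 0], [-25, -3, 4]].
det(A - λI) = 0 gives eigenvalues λ = 4, 3, -3.
For λ=4: eigenvector (0,0,1).
For λ=3: eigenvector (0,1,3).
For λ=-3: eigenvector (1,1,4).
General solution: K_1e^(4t)(0,0,1) + K_2e^(3t)(0,1,3) + K_3e^(-3t)(1,1,4).

x_1(t) = K_3e^(-3t), x_2(t) = K_2e^(3t) + K_3e^(-3t), x_3(t) = K_1e^(4t) + 3K_2e^(3t) + 4K_3e^(-3t)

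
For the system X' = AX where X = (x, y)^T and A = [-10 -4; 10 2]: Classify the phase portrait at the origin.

stable spiral

A = [[-10,-4],[10,2]]; det(A-λI) = λ^2 + 8λ + 20.
λ = -4 ± 2i: negative real part.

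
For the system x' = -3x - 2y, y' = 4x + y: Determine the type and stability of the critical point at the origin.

stable spiral

A = [[-3,-2],[4,1]]; det(A-λI) = λ^2 + 2λ + 5.
λ = -1 ± 2i: negative real part.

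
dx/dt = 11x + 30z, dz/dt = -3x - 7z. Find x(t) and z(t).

x(t) = -K_1e^(2t)sin(3t) + 3K_1e^(2t)cos(3t) + 3K_2e^(2t)sin(3t) + K_2e^(2t)cos(3t), z(t) = -K_1e^(2t)cos(3t) - K_2e^(2t)sin(3t)

Coefficient matrix A = [[11, 30], [-3, -7]].
Characteristic polynomial det(A - λI) = λ^2 - 4λ + 13 = 0.
Eigenvalues λ = 2 ± 3i (complex conjugate pair).
For λ=2+3i: an eigenvector is (3,-1) - i(-1,0) = (3 + i, -1).
A real fundamental pair from Re and Im of e^((2+3i)t)v: X_1 = e^(2t)(cos(3t)·(3,-1) + sin(3t)·(-1,0)), X_2 = e^(2t)(sin(3t)·(3,-1) - cos(3t)·(-1,0)).
General solution: K_1X_1 + K_2X_2.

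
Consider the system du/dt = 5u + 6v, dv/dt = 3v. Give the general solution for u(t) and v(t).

u(t) = 3c_1e^(3t) + c_2e^(5t), v(t) = -c_1e^(3t)

Coefficient matrix A = [[5, 6], [0, 3]].
Characteristic polynomial det(A - λI) = λ^2 - 8λ + 15 = 0.
Eigenvalues λ = 3, 5.
For λ=3: (A-λI) row 1 is [2, 6], so an eigenvector is (3, -1).
For λ=5: (A-λI) row 1 is [0, 6], so an eigenvector is (1, 0).
General solution: c_1e^(3t)(3,-1) + c_2e^(5t)(1,0).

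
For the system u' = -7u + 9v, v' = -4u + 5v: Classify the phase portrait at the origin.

A = [[-7,9],[-4,5]]; det(A-λI) = λ^2 + 2λ + 1.
repeated λ = -1 with a single eigenvector.

stable improper node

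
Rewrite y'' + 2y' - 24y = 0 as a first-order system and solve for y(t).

y(t) = c_1e^(4t) + c_2e^(-6t)

Let x_1 = y, x_2 = y'. Then x_1' = x_2 and x_2' = 24x_1 - 2x_2.
A = [[0,1],[24,-2]]; det(A-λI) = λ^2 + 2λ - 24.
Eigenvalues λ = 4, -6 with eigenvectors (1,4), (1,-6).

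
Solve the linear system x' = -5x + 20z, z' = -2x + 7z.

x(t) = -3C_1e^(t)sin(2t) + C_1e^(t)cos(2t) + C_2e^(t)sin(2t) + 3C_2e^(t)cos(2t), z(t) = -C_1e^(t)sin(2t) + C_2e^(t)cos(2t)

Coefficient matrix A = [[-5, 20], [-2, 7]].
Characteristic polynomial det(A - λI) = λ^2 - 2λ + 5 = 0.
Eigenvalues λ = 1 ± 2i (complex conjugate pair).
For λ=1+2i: an eigenvector is (1,0) - i(-3,-1) = (1 + 3i, 0 + i).
A real fundamental pair from Re and Im of e^((1+2i)t)v: X_1 = e^(t)(cos(2t)·(1,0) + sin(2t)·(-3,-1)), X_2 = e^(t)(sin(2t)·(1,0) - cos(2t)·(-3,-1)).
General solution: C_1X_1 + C_2X_2.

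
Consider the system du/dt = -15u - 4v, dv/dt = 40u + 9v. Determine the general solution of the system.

u(t) = -K_1e^(-3t)cos(4t) - K_2e^(-3t)sin(4t), v(t) = -K_1e^(-3t)sin(4t) + 3K_1e^(-3t)cos(4t) + 3K_2e^(-3t)sin(4t) + K_2e^(-3t)cos(4t)

Coefficient matrix A = [[-15, -4], [40, 9]].
Characteristic polynomial det(A - λI) = λ^2 + 6λ + 25 = 0.
Eigenvalues λ = -3 ± 4i (complex conjugate pair).
For λ=-3+4i: an eigenvector is (-1,3) - i(0,-1) = (-1, 3 + i).
A real fundamental pair from Re and Im of e^((-3+4i)t)v: X_1 = e^(-3t)(cos(4t)·(-1,3) + sin(4t)·(0,-1)), X_2 = e^(-3t)(sin(4t)·(-1,3) - cos(4t)·(0,-1)).
General solution: K_1X_1 + K_2X_2.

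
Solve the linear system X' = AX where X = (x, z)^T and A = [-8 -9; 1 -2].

Coefficient matrix A = [[-8, -9], [1, -2]].
Characteristic polynomial det(A - λI) = λ^2 + 10λ + 25 = 0.
Single eigenvalue λ = -5 with algebraic multiplicity 2.
Eigenvector v = (-3,1); generalized eigenvector w with (A-λI)w=v is (1,0).
General solution: e^(-5t)[C_1·v + C_2·(t·v + w)].

x(t) = -3C_1e^(-5t) - 3C_2te^(-5t) + C_2e^(-5t), z(t) = C_1e^(-5t) + C_2te^(-5t)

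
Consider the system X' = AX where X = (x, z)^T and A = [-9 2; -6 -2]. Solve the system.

Coefficient matrix A = [[-9, 2], [-6, -2]].
Characteristic polynomial det(A - λI) = λ^2 + 11λ + 30 = 0.
Eigenvalues λ = -6, -5.
For λ=-6: (A-λI) row 1 is [-3, 2], so an eigenvector is (-2, -3).
For λ=-5: (A-λI) row 1 is [-4, 2], so an eigenvector is (-1, -2).
General solution: c_1e^(-6t)(-2,-3) + c_2e^(-5t)(-1,-2).

x(t) = -2c_1e^(-6t) - c_2e^(-5t), z(t) = -3c_1e^(-6t) - 2c_2e^(-5t)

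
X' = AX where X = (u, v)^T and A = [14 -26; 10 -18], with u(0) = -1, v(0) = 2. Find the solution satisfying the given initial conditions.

Coefficient matrix A = [[14, -26], [10, -18]].
Characteristic polynomial det(A - λI) = λ^2 + 4λ + 8 = 0.
Eigenvalues λ = -2 ± 2i (complex conjugate pair).
For λ=-2+2i: an eigenvector is (-3,-2) - i(2,1) = (-3 - 2i, -2 - i).
A real fundamental pair from Re and Im of e^((-2+2i)t)v: X_1 = e^(-2t)(cos(2t)·(-3,-2) + sin(2t)·(2,1)), X_2 = e^(-2t)(sin(2t)·(-3,-2) - cos(2t)·(2,1)).
General solution: K_1X_1 + K_2X_2.
Applying u(0)=-1, v(0)=2 gives K_1=-5, K_2=8.

u(t) = -34e^(-2t)sin(2t) - e^(-2t)cos(2t), v(t) = -21e^(-2t)sin(2t) + 2e^(-2t)cos(2t)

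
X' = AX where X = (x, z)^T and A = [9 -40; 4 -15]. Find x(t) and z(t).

Coefficient matrix A = [[9, -40], [4, -15]].
Characteristic polynomial det(A - λI) = λ^2 + 6λ + 25 = 0.
Eigenvalues λ = -3 ± 4i (complex conjugate pair).
For λ=-3+4i: an eigenvector is (1,0) - i(3,1) = (1 - 3i, 0 - i).
A real fundamental pair from Re and Im of e^((-3+4i)t)v: X_1 = e^(-3t)(cos(4t)·(1,0) + sin(4t)·(3,1)), X_2 = e^(-3t)(sin(4t)·(1,0) - cos(4t)·(3,1)).
General solution: K_1X_1 + K_2X_2.

x(t) = 3K_1e^(-3t)sin(4t) + K_1e^(-3t)cos(4t) + K_2e^(-3t)sin(4t) - 3K_2e^(-3t)cos(4t), z(t) = K_1e^(-3t)sin(4t) - K_2e^(-3t)cos(4t)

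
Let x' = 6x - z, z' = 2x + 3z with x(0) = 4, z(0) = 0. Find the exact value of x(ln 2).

A = [[6,-1],[2,3]]; eigenvalues λ = 4, 5.
Eigenvectors: (-1,-2) for λ=4, (1,1) for λ=5.
From the initial condition, c_1 = 4, c_2 = 8.
x(ln 2) = (4)(2^4)(-1) + (8)(2^5)(1) = 192.

192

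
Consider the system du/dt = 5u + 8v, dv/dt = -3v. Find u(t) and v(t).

Coefficient matrix A = [[5, 8], [0, -3]].
Characteristic polynomial det(A - λI) = λ^2 - 2λ - 15 = 0.
Eigenvalues λ = -3, 5.
For λ=-3: (A-λI) row 1 is [8, 8], so an eigenvector is (-1, 1).
For λ=5: (A-λI) row 1 is [0, 8], so an eigenvector is (1, 0).
General solution: K_1e^(-3t)(-1,1) + K_2e^(5t)(1,0).

u(t) = -K_1e^(-3t) + K_2e^(5t), v(t) = K_1e^(-3t)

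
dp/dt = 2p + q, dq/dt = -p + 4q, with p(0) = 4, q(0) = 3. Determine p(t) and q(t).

p(t) = -te^(3t) + 4e^(3t), q(t) = -te^(3t) + 3e^(3t)

Coefficient matrix A = [[2, 1], [-1, 4]].
Characteristic polynomial det(A - λI) = λ^2 - 6λ + 9 = 0.
Single eigenvalue λ = 3 with algebraic multiplicity 2.
Eigenvector v = (1,1); generalized eigenvector w with (A-λI)w=v is (-2,-1).
General solution: e^(3t)[c_1·v + c_2·(t·v + w)].
Applying p(0)=4, q(0)=3 gives c_1=2, c_2=-1.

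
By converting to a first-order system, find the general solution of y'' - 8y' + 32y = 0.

Let x_1 = y, x_2 = y'. Then x_1' = x_2 and x_2' = -32x_1 + 8x_2.
A = [[0,1],[-32,8]]; det(A-λI) = λ^2 - 8λ + 32.
Eigenvalues λ = 4 ± 4i.

y(t) = K_1e^(4t)cos(4t) + K_2e^(4t)sin(4t)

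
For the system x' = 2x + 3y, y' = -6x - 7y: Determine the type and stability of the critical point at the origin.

A = [[2,3],[-6,-7]]; det(A-λI) = λ^2 + 5λ + 4.
λ = -4, -1: both negative.

stable node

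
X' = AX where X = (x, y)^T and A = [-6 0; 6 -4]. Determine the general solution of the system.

Coefficient matrix A = [[-6, 0], [6, -4]].
Characteristic polynomial det(A - λI) = λ^2 + 10λ + 24 = 0.
Eigenvalues λ = -4, -6.
For λ=-4: (A-λI) row 1 is [-2, 0], so an eigenvector is (0, 1).
For λ=-6: (A-λI) row 2 is [6, 2], so an eigenvector is (-1, 3).
General solution: K_1e^(-4t)(0,1) + K_2e^(-6t)(-1,3).

x(t) = -K_2e^(-6t), y(t) = K_1e^(-4t) + 3K_2e^(-6t)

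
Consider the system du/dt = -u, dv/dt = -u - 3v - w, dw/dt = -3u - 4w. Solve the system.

Coefficient matrix A = [[-1, 0, 0], [-1, -3, -1], [-3, 0, -4]].
det(A - λI) = 0 gives eigenvalues λ = -1, -4, -3.
For λ=-1: eigenvector (1,0,-1).
For λ=-4: eigenvector (0,1,1).
For λ=-3: eigenvector (0,1,0).
General solution: C_1e^(-t)(1,0,-1) + C_2e^(-4t)(0,1,1) + C_3e^(-3t)(0,1,0).

u(t) = C_1e^(-t), v(t) = C_2e^(-4t) + C_3e^(-3t), w(t) = -C_1e^(-t) + C_2e^(-4t)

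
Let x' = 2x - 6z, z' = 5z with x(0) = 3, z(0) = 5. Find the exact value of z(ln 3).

1215

A = [[2,-6],[0,5]]; eigenvalues λ = 2, 5.
Eigenvectors: (1,0) for λ=2, (2,-1) for λ=5.
From the initial condition, c_1 = 13, c_2 = -5.
z(ln 3) = (13)(3^2)(0) + (-5)(3^5)(-1) = 1215.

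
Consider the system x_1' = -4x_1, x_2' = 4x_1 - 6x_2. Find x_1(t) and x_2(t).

x_1(t) = -K_2e^(-4t), x_2(t) = K_1e^(-6t) - 2K_2e^(-4t)

Coefficient matrix A = [[-4, 0], [4, -6]].
Characteristic polynomial det(A - λI) = λ^2 + 10λ + 24 = 0.
Eigenvalues λ = -6, -4.
For λ=-6: (A-λI) row 1 is [2, 0], so an eigenvector is (0, 1).
For λ=-4: (A-λI) row 2 is [4, -2], so an eigenvector is (-1, -2).
General solution: K_1e^(-6t)(0,1) + K_2e^(-4t)(-1,-2).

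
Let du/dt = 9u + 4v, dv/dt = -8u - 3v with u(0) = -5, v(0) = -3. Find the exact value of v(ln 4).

A = [[9,4],[-8,-3]]; eigenvalues λ = 5, 1.
Eigenvectors: (-1,1) for λ=5, (1,-2) for λ=1.
From the initial condition, c_1 = 13, c_2 = 8.
v(ln 4) = (13)(4^5)(1) + (8)(4^1)(-2) = 13248.

13248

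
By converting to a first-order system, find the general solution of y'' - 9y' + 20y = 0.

y(t) = c_1e^(4t) + c_2e^(5t)

Let x_1 = y, x_2 = y'. Then x_1' = x_2 and x_2' = -20x_1 + 9x_2.
A = [[0,1],[-20,9]]; det(A-λI) = λ^2 - 9λ + 20.
Eigenvalues λ = 4, 5 with eigenvectors (1,4), (1,5).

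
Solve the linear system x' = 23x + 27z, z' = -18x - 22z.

Coefficient matrix A = [[23, 27], [-18, -22]].
Characteristic polynomial det(A - λI) = λ^2 - λ - 20 = 0.
Eigenvalues λ = -4, 5.
For λ=-4: (A-λI) row 1 is [27, 27], so an eigenvector is (1, -1).
For λ=5: (A-λI) row 1 is [18, 27], so an eigenvector is (-3, 2).
General solution: C_1e^(-4t)(1,-1) + C_2e^(5t)(-3,2).

x(t) = C_1e^(-4t) - 3C_2e^(5t), z(t) = -C_1e^(-4t) + 2C_2e^(5t)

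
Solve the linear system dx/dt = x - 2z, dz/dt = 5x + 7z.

Coefficient matrix A = [[1, -2], [5, 7]].
Characteristic polynomial det(A - λI) = λ^2 - 8λ + 17 = 0.
Eigenvalues λ = 4 ± i (complex conjugate pair).
For λ=4+i: an eigenvector is (-1,1) - i(1,-2) = (-1 - i, 1 + 2i).
A real fundamental pair from Re and Im of e^((4+i)t)v: X_1 = e^(4t)(cos(t)·(-1,1) + sin(t)·(1,-2)), X_2 = e^(4t)(sin(t)·(-1,1) - cos(t)·(1,-2)).
General solution: C_1X_1 + C_2X_2.

x(t) = C_1e^(4t)sin(t) - C_1e^(4t)cos(t) - C_2e^(4t)sin(t) - C_2e^(4t)cos(t), z(t) = -2C_1e^(4t)sin(t) + C_1e^(4t)cos(t) + C_2e^(4t)sin(t) + 2C_2e^(4t)cos(t)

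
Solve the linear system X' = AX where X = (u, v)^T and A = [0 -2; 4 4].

u(t) = C_1e^(2t)sin(2t) - C_2e^(2t)cos(2t), v(t) = -C_1e^(2t)sin(2t) - C_1e^(2t)cos(2t) - C_2e^(2t)sin(2t) + C_2e^(2t)cos(2t)

Coefficient matrix A = [[0, -2], [4, 4]].
Characteristic polynomial det(A - λI) = λ^2 - 4λ + 8 = 0.
Eigenvalues λ = 2 ± 2i (complex conjugate pair).
For λ=2+2i: an eigenvector is (0,-1) - i(1,-1) = (0 - i, -1 + i).
A real fundamental pair from Re and Im of e^((2+2i)t)v: X_1 = e^(2t)(cos(2t)·(0,-1) + sin(2t)·(1,-1)), X_2 = e^(2t)(sin(2t)·(0,-1) - cos(2t)·(1,-1)).
General solution: C_1X_1 + C_2X_2.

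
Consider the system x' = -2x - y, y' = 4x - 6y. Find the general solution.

x(t) = C_1e^(-4t) + C_2te^(-4t), y(t) = 2C_1e^(-4t) + 2C_2te^(-4t) - C_2e^(-4t)

Coefficient matrix A = [[-2, -1], [4, -6]].
Characteristic polynomial det(A - λI) = λ^2 + 8λ + 16 = 0.
Single eigenvalue λ = -4 with algebraic multiplicity 2.
Eigenvector v = (1,2); generalized eigenvector w with (A-λI)w=v is (0,-1).
General solution: e^(-4t)[C_1·v + C_2·(t·v + w)].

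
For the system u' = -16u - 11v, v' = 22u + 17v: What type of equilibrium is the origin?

A = [[-16,-11],[22,17]]; det(A-λI) = λ^2 - λ - 30.
λ = 6, -5: opposite signs.

saddle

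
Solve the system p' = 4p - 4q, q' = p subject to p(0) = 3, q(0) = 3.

p(t) = -6te^(2t) + 3e^(2t), q(t) = -3te^(2t) + 3e^(2t)

Coefficient matrix A = [[4, -4], [1, 0]].
Characteristic polynomial det(A - λI) = λ^2 - 4λ + 4 = 0.
Single eigenvalue λ = 2 with algebraic multiplicity 2.
Eigenvector v = (-2,-1); generalized eigenvector w with (A-λI)w=v is (-3,-1).
General solution: e^(2t)[c_1·v + c_2·(t·v + w)].
Applying p(0)=3, q(0)=3 gives c_1=-6, c_2=3.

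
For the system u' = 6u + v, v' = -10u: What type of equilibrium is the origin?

unstable spiral

A = [[6,1],[-10,0]]; det(A-λI) = λ^2 - 6λ + 10.
λ = 3 ± i: positive real part.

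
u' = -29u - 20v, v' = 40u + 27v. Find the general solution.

u(t) = C_1e^(-t)sin(4t) + 2C_1e^(-t)cos(4t) + 2C_2e^(-t)sin(4t) - C_2e^(-t)cos(4t), v(t) = -C_1e^(-t)sin(4t) - 3C_1e^(-t)cos(4t) - 3C_2e^(-t)sin(4t) + C_2e^(-t)cos(4t)

Coefficient matrix A = [[-29, -20], [40, 27]].
Characteristic polynomial det(A - λI) = λ^2 + 2λ + 17 = 0.
Eigenvalues λ = -1 ± 4i (complex conjugate pair).
For λ=-1+4i: an eigenvector is (2,-3) - i(1,-1) = (2 - i, -3 + i).
A real fundamental pair from Re and Im of e^((-1+4i)t)v: X_1 = e^(-t)(cos(4t)·(2,-3) + sin(4t)·(1,-1)), X_2 = e^(-t)(sin(4t)·(2,-3) - cos(4t)·(1,-1)).
General solution: C_1X_1 + C_2X_2.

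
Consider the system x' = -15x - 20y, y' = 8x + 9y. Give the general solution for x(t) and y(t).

Coefficient matrix A = [[-15, -20], [8, 9]].
Characteristic polynomial det(A - λI) = λ^2 + 6λ + 25 = 0.
Eigenvalues λ = -3 ± 4i (complex conjugate pair).
For λ=-3+4i: an eigenvector is (1,-1) - i(2,-1) = (1 - 2i, -1 + i).
A real fundamental pair from Re and Im of e^((-3+4i)t)v: X_1 = e^(-3t)(cos(4t)·(1,-1) + sin(4t)·(2,-1)), X_2 = e^(-3t)(sin(4t)·(1,-1) - cos(4t)·(2,-1)).
General solution: c_1X_1 + c_2X_2.

x(t) = 2c_1e^(-3t)sin(4t) + c_1e^(-3t)cos(4t) + c_2e^(-3t)sin(4t) - 2c_2e^(-3t)cos(4t), y(t) = -c_1e^(-3t)sin(4t) - c_1e^(-3t)cos(4t) - c_2e^(-3t)sin(4t) + c_2e^(-3t)cos(4t)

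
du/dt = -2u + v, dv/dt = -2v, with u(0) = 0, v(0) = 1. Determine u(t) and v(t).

Coefficient matrix A = [[-2, 1], [0, -2]].
Characteristic polynomial det(A - λI) = λ^2 + 4λ + 4 = 0.
Single eigenvalue λ = -2 with algebraic multiplicity 2.
Eigenvector v = (1,0); generalized eigenvector w with (A-λI)w=v is (-1,1).
General solution: e^(-2t)[c_1·v + c_2·(t·v + w)].
Applying u(0)=0, v(0)=1 gives c_1=1, c_2=1.

u(t) = te^(-2t), v(t) = e^(-2t)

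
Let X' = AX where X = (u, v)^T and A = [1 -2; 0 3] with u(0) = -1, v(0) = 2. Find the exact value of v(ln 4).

A = [[1,-2],[0,3]]; eigenvalues λ = 1, 3.
Eigenvectors: (-1,0) for λ=1, (1,-1) for λ=3.
From the initial condition, c_1 = -1, c_2 = -2.
v(ln 4) = (-1)(4^1)(0) + (-2)(4^3)(-1) = 128.

128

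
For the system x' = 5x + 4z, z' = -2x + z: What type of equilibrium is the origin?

A = [[5,4],[-2,1]]; det(A-λI) = λ^2 - 6λ + 13.
λ = 3 ± 2i: positive real part.

unstable spiral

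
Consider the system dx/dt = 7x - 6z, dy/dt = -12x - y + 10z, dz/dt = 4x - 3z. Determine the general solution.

x(t) = 3K_1e^(3t) + K_3e^(t), y(t) = -4K_1e^(3t) + K_2e^(-t) - K_3e^(t), z(t) = 2K_1e^(3t) + K_3e^(t)

Coefficient matrix A = [[7, 0, -6], [-12, -1, 10], [4, 0, -3]].
det(A - λI) = 0 gives eigenvalues λ = 3, -1, 1.
For λ=3: eigenvector (3,-4,2).
For λ=-1: eigenvector (0,1,0).
For λ=1: eigenvector (1,-1,1).
General solution: K_1e^(3t)(3,-4,2) + K_2e^(-t)(0,1,0) + K_3e^(t)(1,-1,1).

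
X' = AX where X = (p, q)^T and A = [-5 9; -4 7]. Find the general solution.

p(t) = 3c_1e^(t) + 3c_2te^(t) + c_2e^(t), q(t) = 2c_1e^(t) + 2c_2te^(t) + c_2e^(t)

Coefficient matrix A = [[-5, 9], [-4, 7]].
Characteristic polynomial det(A - λI) = λ^2 - 2λ + 1 = 0.
Single eigenvalue λ = 1 with algebraic multiplicity 2.
Eigenvector v = (3,2); generalized eigenvector w with (A-λI)w=v is (1,1).
General solution: e^(t)[c_1·v + c_2·(t·v + w)].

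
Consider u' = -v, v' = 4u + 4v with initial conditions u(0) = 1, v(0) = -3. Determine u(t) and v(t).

u(t) = te^(2t) + e^(2t), v(t) = -2te^(2t) - 3e^(2t)

Coefficient matrix A = [[0, -1], [4, 4]].
Characteristic polynomial det(A - λI) = λ^2 - 4λ + 4 = 0.
Single eigenvalue λ = 2 with algebraic multiplicity 2.
Eigenvector v = (-1,2); generalized eigenvector w with (A-λI)w=v is (-1,3).
General solution: e^(2t)[C_1·v + C_2·(t·v + w)].
Applying u(0)=1, v(0)=-3 gives C_1=0, C_2=-1.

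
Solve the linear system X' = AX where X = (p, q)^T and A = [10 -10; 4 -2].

p(t) = 2c_1e^(4t)sin(2t) - c_1e^(4t)cos(2t) - c_2e^(4t)sin(2t) - 2c_2e^(4t)cos(2t), q(t) = c_1e^(4t)sin(2t) - c_1e^(4t)cos(2t) - c_2e^(4t)sin(2t) - c_2e^(4t)cos(2t)

Coefficient matrix A = [[10, -10], [4, -2]].
Characteristic polynomial det(A - λI) = λ^2 - 8λ + 20 = 0.
Eigenvalues λ = 4 ± 2i (complex conjugate pair).
For λ=4+2i: an eigenvector is (-1,-1) - i(2,1) = (-1 - 2i, -1 - i).
A real fundamental pair from Re and Im of e^((4+2i)t)v: X_1 = e^(4t)(cos(2t)·(-1,-1) + sin(2t)·(2,1)), X_2 = e^(4t)(sin(2t)·(-1,-1) - cos(2t)·(2,1)).
General solution: c_1X_1 + c_2X_2.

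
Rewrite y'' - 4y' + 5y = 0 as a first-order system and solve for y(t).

y(t) = C_1e^(2t)cos(t) + C_2e^(2t)sin(t)

Let x_1 = y, x_2 = y'. Then x_1' = x_2 and x_2' = -5x_1 + 4x_2.
A = [[0,1],[-5,4]]; det(A-λI) = λ^2 - 4λ + 5.
Eigenvalues λ = 2 ± i.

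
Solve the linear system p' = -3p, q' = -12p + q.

Coefficient matrix A = [[-3, 0], [-12, 1]].
Characteristic polynomial det(A - λI) = λ^2 + 2λ - 3 = 0.
Eigenvalues λ = 1, -3.
For λ=1: (A-λI) row 1 is [-4, 0], so an eigenvector is (0, 1).
For λ=-3: (A-λI) row 2 is [-12, 4], so an eigenvector is (1, 3).
General solution: K_1e^(t)(0,1) + K_2e^(-3t)(1,3).

p(t) = K_2e^(-3t), q(t) = K_1e^(t) + 3K_2e^(-3t)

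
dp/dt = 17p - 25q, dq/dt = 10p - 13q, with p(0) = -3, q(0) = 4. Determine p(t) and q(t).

Coefficient matrix A = [[17, -25], [10, -13]].
Characteristic polynomial det(A - λI) = λ^2 - 4λ + 29 = 0.
Eigenvalues λ = 2 ± 5i (complex conjugate pair).
For λ=2+5i: an eigenvector is (2,1) - i(1,1) = (2 - i, 1 - i).
A real fundamental pair from Re and Im of e^((2+5i)t)v: X_1 = e^(2t)(cos(5t)·(2,1) + sin(5t)·(1,1)), X_2 = e^(2t)(sin(5t)·(2,1) - cos(5t)·(1,1)).
General solution: C_1X_1 + C_2X_2.
Applying p(0)=-3, q(0)=4 gives C_1=-7, C_2=-11.

p(t) = -29e^(2t)sin(5t) - 3e^(2t)cos(5t), q(t) = -18e^(2t)sin(5t) + 4e^(2t)cos(5t)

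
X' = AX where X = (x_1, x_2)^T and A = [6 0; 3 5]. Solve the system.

Coefficient matrix A = [[6, 0], [3, 5]].
Characteristic polynomial det(A - λI) = λ^2 - 11λ + 30 = 0.
Eigenvalues λ = 6, 5.
For λ=6: (A-λI) row 2 is [3, -1], so an eigenvector is (-1, -3).
For λ=5: (A-λI) row 1 is [1, 0], so an eigenvector is (0, -1).
General solution: c_1e^(6t)(-1,-3) + c_2e^(5t)(0,-1).

x_1(t) = -c_1e^(6t), x_2(t) = -3c_1e^(6t) - c_2e^(5t)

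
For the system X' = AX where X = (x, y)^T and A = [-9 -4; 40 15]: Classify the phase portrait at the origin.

A = [[-9,-4],[40,15]]; det(A-λI) = λ^2 - 6λ + 25.
λ = 3 ± 4i: positive real part.

unstable spiral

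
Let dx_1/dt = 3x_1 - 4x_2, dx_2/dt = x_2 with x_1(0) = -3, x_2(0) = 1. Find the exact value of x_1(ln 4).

-312

A = [[3,-4],[0,1]]; eigenvalues λ = 3, 1.
Eigenvectors: (-1,0) for λ=3, (-2,-1) for λ=1.
From the initial condition, c_1 = 5, c_2 = -1.
x_1(ln 4) = (5)(4^3)(-1) + (-1)(4^1)(-2) = -312.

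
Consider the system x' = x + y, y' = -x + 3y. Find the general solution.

x(t) = -c_1e^(2t) - c_2te^(2t) + c_2e^(2t), y(t) = -c_1e^(2t) - c_2te^(2t)

Coefficient matrix A = [[1, 1], [-1, 3]].
Characteristic polynomial det(A - λI) = λ^2 - 4λ + 4 = 0.
Single eigenvalue λ = 2 with algebraic multiplicity 2.
Eigenvector v = (-1,-1); generalized eigenvector w with (A-λI)w=v is (1,0).
General solution: e^(2t)[c_1·v + c_2·(t·v + w)].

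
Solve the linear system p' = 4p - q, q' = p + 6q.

Coefficient matrix A = [[4, -1], [1, 6]].
Characteristic polynomial det(A - λI) = λ^2 - 10λ + 25 = 0.
Single eigenvalue λ = 5 with algebraic multiplicity 2.
Eigenvector v = (-1,1); generalized eigenvector w with (A-λI)w=v is (2,-1).
General solution: e^(5t)[c_1·v + c_2·(t·v + w)].

p(t) = -c_1e^(5t) - c_2te^(5t) + 2c_2e^(5t), q(t) = c_1e^(5t) + c_2te^(5t) - c_2e^(5t)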